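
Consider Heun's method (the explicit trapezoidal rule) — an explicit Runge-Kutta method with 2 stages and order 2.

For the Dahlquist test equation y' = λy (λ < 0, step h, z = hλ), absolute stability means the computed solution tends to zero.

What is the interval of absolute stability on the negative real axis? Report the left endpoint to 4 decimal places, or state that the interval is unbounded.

z∈(-2.0000,0).

With y'=λy (z=hλ):
  order 2, 2-stage ⇒ R(z)=1+z+z^2/2
  (e.g. R(-0.34)=0.71780, |R|=0.71780)

Need |R(x)|<1, x<0.
x=-0.34: |R|=0.7178
|R(-1.5)|=0.6250 |R(-0.76)|=0.5288 |R(-0.51)|=0.6200
Bisect:
  x_lo=-2.5396 |R|=1.6852  x_hi=-0.1863 |R|=0.8311
  mid=-1.36295 |R|=0.56587 →hi
  mid=-1.95128 |R|=0.95247 →hi
  mid=-2.24544 |R|=1.27556 →lo
  mid=-2.09836 |R|=1.10320 →lo
  mid=-2.02482 |R|=1.02513 →lo
  mid=-1.98805 |R|=0.98812 →hi
  mid=-2.00644 |R|=1.00646 →lo
  ...
  [-2.00012,-1.99997] ⇒ x*=-2.0000
Stable set (-2.0000, 0).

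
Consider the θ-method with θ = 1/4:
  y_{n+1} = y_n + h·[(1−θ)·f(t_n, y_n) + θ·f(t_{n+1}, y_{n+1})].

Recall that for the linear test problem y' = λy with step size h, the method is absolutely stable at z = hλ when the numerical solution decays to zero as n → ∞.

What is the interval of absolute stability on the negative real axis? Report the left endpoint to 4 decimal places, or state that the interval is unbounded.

z∈(-4.0000,0).

On y'=λy, z=hλ:
  y_{n+1} = y_n + z·[3/4·y_n + 1/4·y_{n+1}] ⇒ (1 − 1/4z)y_{n+1} = (1 + 3/4z)y_n
  R(z) = (1 + 3/4z)/(1 − 1/4z).

Solve |R(x)|<1 on ℝ⁻.
x=-0.97: |R|=0.2193
R=−1: 1+3/4x = −1+1/4x ⇒ -1/2x=2 ⇒ x=2/(-1/2)=-4.0000
Confirm numerically:
  x=-3.734: |R|=0.93121 <1
  x=-2.955: |R|=0.69950 <1
  x=-2.590: |R|=0.57208 <1
  x=-4.597: |R|=1.13889 >1
  x=-4.239: |R|=1.05802 >1
  x=-4.045: |R|=1.01119 >1
Interval (-4.0000, 0).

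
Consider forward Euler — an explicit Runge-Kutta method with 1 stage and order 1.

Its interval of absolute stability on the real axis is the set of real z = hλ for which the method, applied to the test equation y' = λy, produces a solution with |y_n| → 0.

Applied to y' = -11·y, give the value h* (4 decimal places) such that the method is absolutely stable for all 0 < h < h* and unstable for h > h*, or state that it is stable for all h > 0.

(-2.0000,0); λ=-11 ⇒ h* = 0.1818.

Test eqn y'=λy, z=hλ:
  order 1, 1-stage ⇒ R(z)=1+z
  (e.g. R(-0.59)=0.41000, |R|=0.41000)

Solve |R(x)|<1 on ℝ⁻.
x=-0.59: |R|=0.4100
|R(-2.37)|=1.3700 |R(-1.84)|=0.8400 |R(-1.81)|=0.8100
Bisect:
  x_lo=-2.3340 |R|=1.3340  x_hi=-0.3513 |R|=0.6487
  mid=-1.34265 |R|=0.34265 →hi
  mid=-1.83831 |R|=0.83831 →hi
  mid=-2.08613 |R|=1.08613 →lo
  mid=-1.96222 |R|=0.96222 →hi
  mid=-2.02418 |R|=1.02418 →lo
  mid=-1.99320 |R|=0.99320 →hi
  mid=-2.00869 |R|=1.00869 →lo
  mid=-2.00094 |R|=1.00094 →lo
  mid=-1.99707 |R|=0.99707 →hi
  mid=-1.99901 |R|=0.99901 →hi
  ...
  [-2.00010,-1.99998] ⇒ x*=-2.0000
Interval (-2.0000, 0).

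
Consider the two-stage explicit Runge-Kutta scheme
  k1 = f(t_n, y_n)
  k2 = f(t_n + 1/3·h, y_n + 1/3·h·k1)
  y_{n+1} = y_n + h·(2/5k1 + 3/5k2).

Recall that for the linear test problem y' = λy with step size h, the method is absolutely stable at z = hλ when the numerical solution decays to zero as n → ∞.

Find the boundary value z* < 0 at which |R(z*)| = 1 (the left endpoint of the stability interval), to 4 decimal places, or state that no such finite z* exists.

left endpoint -5.0000.

With y'=λy (z=hλ):
  k1=λy_n ⇒ h·k1=z·y_n;  k2=λ(1+1/3z)y_n ⇒ h·k2=z(1+1/3z)y_n
  y_{n+1}/y_n = 1 + 2/5z + 3/5z(1+1/3z) = 1 + z + 1/5z²
  Hence R(z) = 1 + z + 1/5z².

Find x<0 with |R(x)|<1.
x=-1.75: |R|=0.1375
R=1: x+1/5x²=0 ⇒ x=−5=-5.0000; min R=1−1/(4·1/5)=-0.2500>−1
Confirm numerically:
  x=-4.737: |R|=0.75083 <1
  x=-4.516: |R|=0.56285 <1
  x=-3.848: |R|=0.11342 <1
  x=-2.665: |R|=0.24455 <1
  x=-5.356: |R|=1.38135 >1
  x=-5.057: |R|=1.05765 >1
  x=-5.048: |R|=1.04846 >1
Interval (-5.0000, 0).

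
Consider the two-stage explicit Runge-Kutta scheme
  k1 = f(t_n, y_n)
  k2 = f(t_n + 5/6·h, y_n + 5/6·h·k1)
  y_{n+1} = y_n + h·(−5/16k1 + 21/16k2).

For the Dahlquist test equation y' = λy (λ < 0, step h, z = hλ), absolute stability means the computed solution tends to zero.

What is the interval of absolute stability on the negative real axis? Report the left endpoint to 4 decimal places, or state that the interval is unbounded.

(-0.9143, 0).

With y'=λy (z=hλ):
  k1=λy_n ⇒ h·k1=z·y_n;  k2=λ(1+5/6z)y_n ⇒ h·k2=z(1+5/6z)y_n
  y_{n+1}/y_n = 1 − 5/16z + 21/16z(1+5/6z) = 1 + z + 35/32z²
  Hence R(z) = 1 + z + 35/32z².

Find x<0 with |R(x)|<1.
x=-0.84: |R|=0.9317
R=1: x+35/32x²=0 ⇒ x=−32/35=-0.9143; min R=1−1/(4·35/32)=0.7714>−1
Confirm numerically:
  x=-0.870: |R|=0.95786 <1
  x=-0.829: |R|=0.92267 <1
  x=-0.473: |R|=0.77170 <1
  x=-1.503: |R|=1.96779 >1
  x=-1.223: |R|=1.41295 >1
  x=-0.953: |R|=1.04035 >1
Interval (-0.9143, 0).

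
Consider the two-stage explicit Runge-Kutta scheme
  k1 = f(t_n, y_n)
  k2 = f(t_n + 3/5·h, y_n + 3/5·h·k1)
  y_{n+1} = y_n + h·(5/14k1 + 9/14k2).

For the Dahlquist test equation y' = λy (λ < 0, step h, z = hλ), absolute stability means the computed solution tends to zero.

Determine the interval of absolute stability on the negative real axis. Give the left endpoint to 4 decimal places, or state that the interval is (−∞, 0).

z∈(-2.5926,0).

On y'=λy, z=hλ:
  k1=λy_n ⇒ h·k1=z·y_n;  k2=λ(1+3/5z)y_n ⇒ h·k2=z(1+3/5z)y_n
  y_{n+1}/y_n = 1 + 5/14z + 9/14z(1+3/5z) = 1 + z + 27/70z²
  Hence R(z) = 1 + z + 27/70z².

Boundary: |R(x)|=1, x<0.
x=-1.15: |R|=0.3601
R=1: x+27/70x²=0 ⇒ x=−70/27=-2.5926; min R=1−1/(4·27/70)=0.3519>−1
Confirm numerically:
  x=-2.392: |R|=0.81493 <1
  x=-2.156: |R|=0.63693 <1
  x=-1.973: |R|=0.52848 <1
  x=-1.369: |R|=0.35389 <1
  x=-2.766: |R|=1.18501 >1
  x=-2.641: |R|=1.04931 >1
Stable set (-2.5926, 0).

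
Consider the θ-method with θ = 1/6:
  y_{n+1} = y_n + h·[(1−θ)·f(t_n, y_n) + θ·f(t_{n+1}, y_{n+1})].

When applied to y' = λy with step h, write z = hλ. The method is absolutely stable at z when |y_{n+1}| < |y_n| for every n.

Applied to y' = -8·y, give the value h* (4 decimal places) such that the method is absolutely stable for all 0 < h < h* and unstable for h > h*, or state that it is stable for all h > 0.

(-3.0000,0); λ=-8 ⇒ h* = (3)/8 = 0.3750.

With y'=λy (z=hλ):
  y_{n+1} = y_n + z·[5/6·y_n + 1/6·y_{n+1}] ⇒ (1 − 1/6z)y_{n+1} = (1 + 5/6z)y_n
  Hence R(z) = (1 + 5/6z)/(1 − 1/6z).

Solve |R(x)|<1 on ℝ⁻.
x=-0.37: |R|=0.6515
R=−1: 1+5/6x = −1+1/6x ⇒ -2/3x=2 ⇒ x=2/(-2/3)=-3.0000
Confirm numerically:
  x=-2.956: |R|=0.98035 <1
  x=-2.537: |R|=0.78306 <1
  x=-2.455: |R|=0.74216 <1
  x=-2.156: |R|=0.58607 <1
  x=-3.589: |R|=1.24570 >1
  x=-3.570: |R|=1.23824 >1
  x=-3.239: |R|=1.10347 >1
Stable set (-3.0000, 0).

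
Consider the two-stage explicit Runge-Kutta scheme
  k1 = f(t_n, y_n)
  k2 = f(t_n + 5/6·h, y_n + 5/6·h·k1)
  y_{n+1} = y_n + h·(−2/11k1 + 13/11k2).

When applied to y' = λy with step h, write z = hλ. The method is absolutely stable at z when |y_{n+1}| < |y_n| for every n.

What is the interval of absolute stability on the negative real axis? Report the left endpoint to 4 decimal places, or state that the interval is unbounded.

Set f=λy, z=hλ:
  k1=λy_n ⇒ h·k1=z·y_n;  k2=λ(1+5/6z)y_n ⇒ h·k2=z(1+5/6z)y_n
  y_{n+1}/y_n = 1 − 2/11z + 13/11z(1+5/6z) = 1 + z + 65/66z²
  R(z) = 1 + z + 65/66z².

Solve |R(x)|<1 on ℝ⁻.
x=-1.75: |R|=2.2661
R=1: x+65/66x²=0 ⇒ x=−66/65=-1.0154; min R=1−1/(4·65/66)=0.7462>−1
Confirm numerically:
  x=-0.784: |R|=0.82134 <1
  x=-0.712: |R|=0.78726 <1
  x=-0.451: |R|=0.74932 <1
  x=-1.508: |R|=1.73161 >1
  x=-1.214: |R|=1.23747 >1
Stable set (-1.0154, 0).

(-1.0154, 0).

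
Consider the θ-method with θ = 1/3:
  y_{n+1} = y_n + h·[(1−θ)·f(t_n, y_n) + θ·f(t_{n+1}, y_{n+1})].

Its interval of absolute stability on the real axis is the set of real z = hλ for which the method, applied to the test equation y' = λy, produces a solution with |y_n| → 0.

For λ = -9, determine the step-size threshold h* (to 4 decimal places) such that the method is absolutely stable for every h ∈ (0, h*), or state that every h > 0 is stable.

Set f=λy, z=hλ:
  y_{n+1} = y_n + z·[2/3·y_n + 1/3·y_{n+1}] ⇒ (1 − 1/3z)y_{n+1} = (1 + 2/3z)y_n
  Hence R(z) = (1 + 2/3z)/(1 − 1/3z).

Find x<0 with |R(x)|<1.
x=-1.01: |R|=0.2444
R=−1: 1+2/3x = −1+1/3x ⇒ -1/3x=2 ⇒ x=2/(-1/3)=-6.0000
Confirm numerically:
  x=-4.597: |R|=0.81532 <1
  x=-3.283: |R|=0.56756 <1
  x=-3.084: |R|=0.52071 <1
  x=-6.548: |R|=1.05739 >1
  x=-6.332: |R|=1.03558 >1
  x=-6.300: |R|=1.03226 >1
Stable set (-6.0000, 0).

(-6.0000,0); λ=-9 ⇒ h* = (6)/9 = 0.6667.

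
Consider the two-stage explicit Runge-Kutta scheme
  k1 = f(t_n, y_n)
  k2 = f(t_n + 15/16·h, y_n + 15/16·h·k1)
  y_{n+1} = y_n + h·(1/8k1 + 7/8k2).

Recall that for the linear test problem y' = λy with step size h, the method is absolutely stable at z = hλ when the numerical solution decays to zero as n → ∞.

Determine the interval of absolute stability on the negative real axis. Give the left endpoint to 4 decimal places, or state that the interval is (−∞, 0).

Set f=λy, z=hλ:
  k1=λy_n ⇒ h·k1=z·y_n;  k2=λ(1+15/16z)y_n ⇒ h·k2=z(1+15/16z)y_n
  y_{n+1}/y_n = 1 + 1/8z + 7/8z(1+15/16z) = 1 + z + 105/128z²
  Hence R(z) = 1 + z + 105/128z².

Boundary: |R(x)|=1, x<0.
x=-1.18: |R|=0.9622
R=1: x+105/128x²=0 ⇒ x=−128/105=-1.2190; min R=1−1/(4·105/128)=0.6952>−1
Confirm numerically:
  x=-1.061: |R|=0.86244 <1
  x=-1.052: |R|=0.85584 <1
  x=-0.717: |R|=0.70471 <1
  x=-0.611: |R|=0.69524 <1
  x=-1.354: |R|=1.14989 >1
  x=-1.255: |R|=1.03701 >1
Stable set (-1.2190, 0).

z∈(-1.2190,0).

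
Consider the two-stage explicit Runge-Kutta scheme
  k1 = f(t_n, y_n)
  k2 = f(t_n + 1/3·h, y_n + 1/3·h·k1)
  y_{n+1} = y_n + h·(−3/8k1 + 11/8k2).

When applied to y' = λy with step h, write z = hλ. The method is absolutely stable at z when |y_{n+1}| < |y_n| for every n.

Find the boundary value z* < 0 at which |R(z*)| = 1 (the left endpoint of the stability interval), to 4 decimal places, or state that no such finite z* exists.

Set f=λy, z=hλ:
  k1=λy_n ⇒ h·k1=z·y_n;  k2=λ(1+1/3z)y_n ⇒ h·k2=z(1+1/3z)y_n
  y_{n+1}/y_n = 1 − 3/8z + 11/8z(1+1/3z) = 1 + z + 11/24z²
  so R(z) = 1 + z + 11/24z².

Boundary: |R(x)|=1, x<0.
x=-0.52: |R|=0.6039
R=1: x+11/24x²=0 ⇒ x=−24/11=-2.1818; min R=1−1/(4·11/24)=0.4545>−1
Confirm numerically:
  x=-1.928: |R|=0.77571 <1
  x=-1.726: |R|=0.63941 <1
  x=-1.388: |R|=0.49500 <1
  x=-0.985: |R|=0.45969 <1
  x=-2.470: |R|=1.32625 >1
  x=-2.239: |R|=1.05868 >1
Stable set (-2.1818, 0).

left endpoint -2.1818.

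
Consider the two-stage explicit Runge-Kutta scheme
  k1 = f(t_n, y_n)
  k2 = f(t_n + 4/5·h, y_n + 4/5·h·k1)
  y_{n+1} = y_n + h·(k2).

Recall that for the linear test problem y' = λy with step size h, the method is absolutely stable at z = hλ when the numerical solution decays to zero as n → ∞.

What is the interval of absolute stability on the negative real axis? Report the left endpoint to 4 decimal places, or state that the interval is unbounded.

Set f=λy, z=hλ:
  k1=λy_n ⇒ h·k1=z·y_n;  k2=λ(1+4/5z)y_n ⇒ h·k2=z(1+4/5z)y_n
  y_{n+1}/y_n = 1 + z(1+4/5z) = 1 + z + 4/5z²
  Hence R(z) = 1 + z + 4/5z².

Need |R(x)|<1, x<0.
x=-1.13: |R|=0.8915
R=1: x+4/5x²=0 ⇒ x=−5/4=-1.2500; min R=1−1/(4·4/5)=0.6875>−1
Confirm numerically:
  x=-0.995: |R|=0.79702 <1
  x=-0.899: |R|=0.74756 <1
  x=-0.664: |R|=0.68872 <1
  x=-1.804: |R|=1.79953 >1
  x=-1.631: |R|=1.49713 >1
  x=-1.292: |R|=1.04341 >1
So |R|<1 on (-1.2500, 0).

(-1.2500, 0).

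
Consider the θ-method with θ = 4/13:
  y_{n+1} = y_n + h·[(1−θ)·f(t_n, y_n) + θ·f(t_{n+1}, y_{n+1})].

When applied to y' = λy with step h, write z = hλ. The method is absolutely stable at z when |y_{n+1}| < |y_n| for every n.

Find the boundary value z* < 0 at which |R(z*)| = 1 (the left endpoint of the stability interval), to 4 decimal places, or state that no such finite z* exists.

With y'=λy (z=hλ):
  y_{n+1} = y_n + z·[9/13·y_n + 4/13·y_{n+1}] ⇒ (1 − 4/13z)y_{n+1} = (1 + 9/13z)y_n
  Hence R(z) = (1 + 9/13z)/(1 − 4/13z).

Need |R(x)|<1, x<0.
x=-1.11: |R|=0.1726
R=−1: 1+9/13x = −1+4/13x ⇒ -5/13x=2 ⇒ x=2/(-5/13)=-5.2000
Confirm numerically:
  x=-4.511: |R|=0.88903 <1
  x=-3.631: |R|=0.71498 <1
  x=-2.916: |R|=0.53698 <1
  x=-2.351: |R|=0.36418 <1
  x=-5.779: |R|=1.08016 >1
  x=-5.469: |R|=1.03857 >1
  x=-5.290: |R|=1.01317 >1
Stable set (-5.2000, 0).

z* = -5.2000.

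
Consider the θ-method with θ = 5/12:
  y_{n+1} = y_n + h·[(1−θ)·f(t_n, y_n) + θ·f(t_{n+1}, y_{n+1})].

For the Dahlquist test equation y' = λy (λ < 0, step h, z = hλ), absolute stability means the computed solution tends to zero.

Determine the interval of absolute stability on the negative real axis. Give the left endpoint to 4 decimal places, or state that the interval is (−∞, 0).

Set f=λy, z=hλ:
  y_{n+1} = y_n + z·[7/12·y_n + 5/12·y_{n+1}] ⇒ (1 − 5/12z)y_{n+1} = (1 + 7/12z)y_n
  R(z) = (1 + 7/12z)/(1 − 5/12z).

Find x<0 with |R(x)|<1.
x=-0.9: |R|=0.3455
R=−1: 1+7/12x = −1+5/12x ⇒ -1/6x=2 ⇒ x=2/(-1/6)=-12.0000
Confirm numerically:
  x=-9.509: |R|=0.91633 <1
  x=-9.488: |R|=0.91548 <1
  x=-8.968: |R|=0.89331 <1
  x=-5.325: |R|=0.65437 <1
  x=-12.463: |R|=1.01246 >1
  x=-12.324: |R|=1.00880 >1
  x=-12.205: |R|=1.00561 >1
So |R|<1 on (-12.0000, 0).

(-12.0000, 0).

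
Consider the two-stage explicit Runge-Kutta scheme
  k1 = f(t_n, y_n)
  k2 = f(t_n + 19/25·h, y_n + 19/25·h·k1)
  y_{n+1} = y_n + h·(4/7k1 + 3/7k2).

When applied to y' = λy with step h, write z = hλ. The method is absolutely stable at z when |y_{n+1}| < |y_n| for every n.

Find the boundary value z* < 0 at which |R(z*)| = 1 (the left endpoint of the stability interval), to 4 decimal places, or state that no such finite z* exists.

On y'=λy, z=hλ:
  k1=λy_n ⇒ h·k1=z·y_n;  k2=λ(1+19/25z)y_n ⇒ h·k2=z(1+19/25z)y_n
  y_{n+1}/y_n = 1 + 4/7z + 3/7z(1+19/25z) = 1 + z + 57/175z²
  ⇒ R(z) = 1 + z + 57/175z².

Solve |R(x)|<1 on ℝ⁻.
x=-1.38: |R|=0.2403
R=1: x+57/175x²=0 ⇒ x=−175/57=-3.0702; min R=1−1/(4·57/175)=0.2325>−1
Confirm numerically:
  x=-3.000: |R|=0.93143 <1
  x=-2.917: |R|=0.85447 <1
  x=-2.095: |R|=0.33457 <1
  x=-3.583: |R|=1.59848 >1
  x=-3.241: |R|=1.18033 >1
  x=-3.097: |R|=1.02706 >1
Interval (-3.0702, 0).

left endpoint -3.0702.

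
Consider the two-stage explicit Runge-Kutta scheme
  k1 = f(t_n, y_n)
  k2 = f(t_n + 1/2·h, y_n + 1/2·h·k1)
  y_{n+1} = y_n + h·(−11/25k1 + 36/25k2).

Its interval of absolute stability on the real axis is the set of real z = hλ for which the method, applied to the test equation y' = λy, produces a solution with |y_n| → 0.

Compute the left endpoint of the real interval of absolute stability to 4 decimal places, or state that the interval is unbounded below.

left endpoint -1.3889.

On y'=λy, z=hλ:
  k1=λy_n ⇒ h·k1=z·y_n;  k2=λ(1+1/2z)y_n ⇒ h·k2=z(1+1/2z)y_n
  y_{n+1}/y_n = 1 − 11/25z + 36/25z(1+1/2z) = 1 + z + 18/25z²
  R(z) = 1 + z + 18/25z².

Solve |R(x)|<1 on ℝ⁻.
x=-1.41: |R|=1.0214
R=1: x+18/25x²=0 ⇒ x=−25/18=-1.3889; min R=1−1/(4·18/25)=0.6528>−1
Confirm numerically:
  x=-0.943: |R|=0.69726 <1
  x=-0.649: |R|=0.65426 <1
  x=-0.576: |R|=0.66288 <1
  x=-1.649: |R|=1.30882 >1
  x=-1.619: |R|=1.26824 >1
  x=-1.568: |R|=1.20221 >1
Stable set (-1.3889, 0).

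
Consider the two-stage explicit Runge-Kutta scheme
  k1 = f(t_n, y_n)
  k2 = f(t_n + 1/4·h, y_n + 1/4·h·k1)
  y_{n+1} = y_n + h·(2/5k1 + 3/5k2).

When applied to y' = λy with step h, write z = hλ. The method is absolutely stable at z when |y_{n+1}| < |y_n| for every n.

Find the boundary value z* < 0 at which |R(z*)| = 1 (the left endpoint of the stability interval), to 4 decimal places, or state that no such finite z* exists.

With y'=λy (z=hλ):
  k1=λy_n ⇒ h·k1=z·y_n;  k2=λ(1+1/4z)y_n ⇒ h·k2=z(1+1/4z)y_n
  y_{n+1}/y_n = 1 + 2/5z + 3/5z(1+1/4z) = 1 + z + 3/20z²
  so R(z) = 1 + z + 3/20z².

Boundary: |R(x)|=1, x<0.
x=-1.13: |R|=0.0615
R=1: x+3/20x²=0 ⇒ x=−20/3=-6.6667; min R=1−1/(4·3/20)=-0.6667>−1
Confirm numerically:
  x=-5.865: |R|=0.29473 <1
  x=-5.410: |R|=0.01978 <1
  x=-4.731: |R|=0.37365 <1
  x=-4.557: |R|=0.44206 <1
  x=-7.185: |R|=1.55863 >1
  x=-6.904: |R|=1.24578 >1
Interval (-6.6667, 0).

z* = -6.6667.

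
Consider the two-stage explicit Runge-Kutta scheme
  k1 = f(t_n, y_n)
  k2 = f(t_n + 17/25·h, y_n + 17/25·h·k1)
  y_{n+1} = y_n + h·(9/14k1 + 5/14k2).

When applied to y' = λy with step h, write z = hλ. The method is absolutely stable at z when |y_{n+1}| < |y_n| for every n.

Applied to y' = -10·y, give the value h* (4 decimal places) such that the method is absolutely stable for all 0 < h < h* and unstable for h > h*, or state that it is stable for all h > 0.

On y'=λy, z=hλ:
  k1=λy_n ⇒ h·k1=z·y_n;  k2=λ(1+17/25z)y_n ⇒ h·k2=z(1+17/25z)y_n
  y_{n+1}/y_n = 1 + 9/14z + 5/14z(1+17/25z) = 1 + z + 17/70z²
  so R(z) = 1 + z + 17/70z².

Solve |R(x)|<1 on ℝ⁻.
x=-0.32: |R|=0.7049
R=1: x+17/70x²=0 ⇒ x=−70/17=-4.1176; min R=1−1/(4·17/70)=-0.0294>−1
Confirm numerically:
  x=-4.042: |R|=0.92574 <1
  x=-3.998: |R|=0.88383 <1
  x=-2.676: |R|=0.06309 <1
  x=-2.099: |R|=0.02902 <1
  x=-4.710: |R|=1.67757 >1
  x=-4.617: |R|=1.55991 >1
  x=-4.383: |R|=1.28245 >1
So |R|<1 on (-4.1176, 0).

(-4.1176,0); λ=-10 ⇒ h* = (70/17)/10 = 0.4118.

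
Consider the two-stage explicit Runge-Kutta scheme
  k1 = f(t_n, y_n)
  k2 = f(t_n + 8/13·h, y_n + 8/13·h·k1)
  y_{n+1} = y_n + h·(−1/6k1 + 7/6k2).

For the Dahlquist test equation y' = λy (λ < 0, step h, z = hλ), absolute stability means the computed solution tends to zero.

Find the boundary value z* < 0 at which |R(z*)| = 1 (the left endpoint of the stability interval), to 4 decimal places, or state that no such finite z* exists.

Set f=λy, z=hλ:
  k1=λy_n ⇒ h·k1=z·y_n;  k2=λ(1+8/13z)y_n ⇒ h·k2=z(1+8/13z)y_n
  y_{n+1}/y_n = 1 − 1/6z + 7/6z(1+8/13z) = 1 + z + 28/39z²
  R(z) = 1 + z + 28/39z².

Solve |R(x)|<1 on ℝ⁻.
x=-1.6: |R|=1.2379
R=1: x+28/39x²=0 ⇒ x=−39/28=-1.3929; min R=1−1/(4·28/39)=0.6518>−1
Confirm numerically:
  x=-1.165: |R|=0.80942 <1
  x=-1.081: |R|=0.75797 <1
  x=-0.722: |R|=0.65226 <1
  x=-0.626: |R|=0.65535 <1
  x=-1.809: |R|=1.54047 >1
  x=-1.762: |R|=1.46698 >1
  x=-1.448: |R|=1.05733 >1
So |R|<1 on (-1.3929, 0).

z* = -1.3929.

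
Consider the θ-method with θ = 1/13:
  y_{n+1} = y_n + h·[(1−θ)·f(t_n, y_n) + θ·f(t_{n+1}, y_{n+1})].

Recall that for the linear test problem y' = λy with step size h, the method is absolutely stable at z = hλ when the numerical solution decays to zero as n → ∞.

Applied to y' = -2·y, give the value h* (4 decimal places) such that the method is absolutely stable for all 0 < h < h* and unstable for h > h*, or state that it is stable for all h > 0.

(-2.3636,0); λ=-2 ⇒ h* = (26/11)/2 = 1.1818.

On y'=λy, z=hλ:
  y_{n+1} = y_n + z·[12/13·y_n + 1/13·y_{n+1}] ⇒ (1 − 1/13z)y_{n+1} = (1 + 12/13z)y_n
  ⇒ R(z) = (1 + 12/13z)/(1 − 1/13z).

Find x<0 with |R(x)|<1.
x=-1.29: |R|=0.1735
R=−1: 1+12/13x = −1+1/13x ⇒ -11/13x=2 ⇒ x=2/(-11/13)=-2.3636
Confirm numerically:
  x=-2.257: |R|=0.92312 <1
  x=-2.235: |R|=0.90712 <1
  x=-2.020: |R|=0.74834 <1
  x=-1.869: |R|=0.63407 <1
  x=-2.923: |R|=1.38642 >1
  x=-2.916: |R|=1.38175 >1
So |R|<1 on (-2.3636, 0).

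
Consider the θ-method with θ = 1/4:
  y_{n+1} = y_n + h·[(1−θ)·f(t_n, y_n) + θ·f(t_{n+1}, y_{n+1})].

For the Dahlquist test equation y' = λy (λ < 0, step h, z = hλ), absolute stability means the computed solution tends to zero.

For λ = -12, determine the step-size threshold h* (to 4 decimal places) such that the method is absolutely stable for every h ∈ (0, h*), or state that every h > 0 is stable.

Test eqn y'=λy, z=hλ:
  y_{n+1} = y_n + z·[3/4·y_n + 1/4·y_{n+1}] ⇒ (1 − 1/4z)y_{n+1} = (1 + 3/4z)y_n
  so R(z) = (1 + 3/4z)/(1 − 1/4z).

Boundary: |R(x)|=1, x<0.
x=-1.77: |R|=0.2270
R=−1: 1+3/4x = −1+1/4x ⇒ -1/2x=2 ⇒ x=2/(-1/2)=-4.0000
Confirm numerically:
  x=-3.859: |R|=0.96412 <1
  x=-3.279: |R|=0.80190 <1
  x=-3.193: |R|=0.77562 <1
  x=-2.545: |R|=0.55539 <1
  x=-4.191: |R|=1.04664 >1
  x=-4.037: |R|=1.00921 >1
Stable set (-4.0000, 0).

(-4.0000,0); λ=-12 ⇒ h* = (4)/12 = 0.3333.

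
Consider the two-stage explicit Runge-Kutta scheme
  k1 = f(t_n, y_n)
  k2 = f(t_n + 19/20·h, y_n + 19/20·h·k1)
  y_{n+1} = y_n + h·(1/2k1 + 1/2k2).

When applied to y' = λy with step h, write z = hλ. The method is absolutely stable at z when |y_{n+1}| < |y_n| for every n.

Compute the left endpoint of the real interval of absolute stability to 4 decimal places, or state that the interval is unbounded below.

Set f=λy, z=hλ:
  k1=λy_n ⇒ h·k1=z·y_n;  k2=λ(1+19/20z)y_n ⇒ h·k2=z(1+19/20z)y_n
  y_{n+1}/y_n = 1 + 1/2z + 1/2z(1+19/20z) = 1 + z + 19/40z²
  so R(z) = 1 + z + 19/40z².

Need |R(x)|<1, x<0.
x=-1: |R|=0.4750
R=1: x+19/40x²=0 ⇒ x=−40/19=-2.1053; min R=1−1/(4·19/40)=0.4737>−1
Confirm numerically:
  x=-1.953: |R|=0.85875 <1
  x=-1.830: |R|=0.76073 <1
  x=-1.796: |R|=0.73617 <1
  x=-1.220: |R|=0.48699 <1
  x=-2.548: |R|=1.53584 >1
  x=-2.366: |R|=1.29303 >1
  x=-2.327: |R|=1.24509 >1
Stable set (-2.1053, 0).

z* = -2.1053.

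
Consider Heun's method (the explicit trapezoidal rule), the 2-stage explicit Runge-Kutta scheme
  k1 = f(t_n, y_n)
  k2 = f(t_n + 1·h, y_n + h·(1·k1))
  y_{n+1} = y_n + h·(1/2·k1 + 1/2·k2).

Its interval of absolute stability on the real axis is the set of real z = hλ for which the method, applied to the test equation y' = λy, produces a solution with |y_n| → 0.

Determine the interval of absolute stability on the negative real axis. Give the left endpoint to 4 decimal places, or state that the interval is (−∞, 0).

(-2.0000, 0).

On y'=λy, z=hλ:
  order 2, 2-stage ⇒ R(z)=1+z+z^2/2
  (e.g. R(-0.54)=0.60580, |R|=0.60580)

Solve |R(x)|<1 on ℝ⁻.
x=-0.54: |R|=0.6058
|R(-2.38)|=1.4522 |R(-2.33)|=1.3845 |R(-1.25)|=0.5312
Bisect:
  x_lo=-2.6049 |R|=1.7878  x_hi=-0.0514 |R|=0.9500
  mid=-1.32812 |R|=0.55383 →hi
  mid=-1.96650 |R|=0.96706 →hi
  mid=-2.28569 |R|=1.32650 →lo
  mid=-2.12609 |R|=1.13404 →lo
  mid=-2.04630 |R|=1.04737 →lo
  mid=-2.00640 |R|=1.00642 →lo
  mid=-1.98645 |R|=0.98654 →hi
  mid=-1.99642 |R|=0.99643 →hi
  mid=-2.00141 |R|=1.00141 →lo
  mid=-1.99892 |R|=0.99892 →hi
  ...
  [-2.00001,-1.99985] ⇒ x*=-2.0000
So |R|<1 on (-2.0000, 0).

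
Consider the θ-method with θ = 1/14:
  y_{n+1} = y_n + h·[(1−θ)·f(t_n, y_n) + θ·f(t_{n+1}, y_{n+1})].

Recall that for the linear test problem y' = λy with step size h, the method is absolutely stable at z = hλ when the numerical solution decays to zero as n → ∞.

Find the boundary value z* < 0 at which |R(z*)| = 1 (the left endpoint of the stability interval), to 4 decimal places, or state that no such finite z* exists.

With y'=λy (z=hλ):
  y_{n+1} = y_n + z·[13/14·y_n + 1/14·y_{n+1}] ⇒ (1 − 1/14z)y_{n+1} = (1 + 13/14z)y_n
  R(z) = (1 + 13/14z)/(1 − 1/14z).

Need |R(x)|<1, x<0.
x=-0.73: |R|=0.3062
R=−1: 1+13/14x = −1+1/14x ⇒ -6/7x=2 ⇒ x=2/(-6/7)=-2.3333
Confirm numerically:
  x=-1.713: |R|=0.52625 <1
  x=-1.655: |R|=0.48004 <1
  x=-1.571: |R|=0.41250 <1
  x=-1.177: |R|=0.08572 <1
  x=-2.682: |R|=1.25081 >1
  x=-2.619: |R|=1.20627 >1
Stable set (-2.3333, 0).

left endpoint -2.3333.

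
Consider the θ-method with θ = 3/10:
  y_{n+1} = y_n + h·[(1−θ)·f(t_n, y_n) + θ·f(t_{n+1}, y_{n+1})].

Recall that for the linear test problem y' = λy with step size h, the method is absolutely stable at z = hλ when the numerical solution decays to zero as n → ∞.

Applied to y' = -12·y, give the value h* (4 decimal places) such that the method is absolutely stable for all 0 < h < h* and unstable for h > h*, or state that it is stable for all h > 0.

On y'=λy, z=hλ:
  y_{n+1} = y_n + z·[7/10·y_n + 3/10·y_{n+1}] ⇒ (1 − 3/10z)y_{n+1} = (1 + 7/10z)y_n
  R(z) = (1 + 7/10z)/(1 − 3/10z).

Solve |R(x)|<1 on ℝ⁻.
x=-1.64: |R|=0.0992
R=−1: 1+7/10x = −1+3/10x ⇒ -2/5x=2 ⇒ x=2/(-2/5)=-5.0000
Confirm numerically:
  x=-3.860: |R|=0.78869 <1
  x=-3.786: |R|=0.77264 <1
  x=-2.049: |R|=0.26897 <1
  x=-5.393: |R|=1.06005 >1
  x=-5.295: |R|=1.04559 >1
  x=-5.082: |R|=1.01299 >1
Stable set (-5.0000, 0).

(-5.0000,0); λ=-12 ⇒ h* = (5)/12 = 0.4167.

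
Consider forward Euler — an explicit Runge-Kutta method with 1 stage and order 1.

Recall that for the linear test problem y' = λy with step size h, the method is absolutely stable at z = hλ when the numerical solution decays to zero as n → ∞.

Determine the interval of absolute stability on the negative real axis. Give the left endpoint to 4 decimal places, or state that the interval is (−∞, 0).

Test eqn y'=λy, z=hλ:
  order 1, 1-stage ⇒ R(z)=1+z
  (e.g. R(-1.15)=-0.15000, |R|=0.15000)

Need |R(x)|<1, x<0.
x=-1.15: |R|=0.1500
|R(-2.3)|=1.3000 |R(-2.24)|=1.2400 |R(-1.63)|=0.6300
Bisect:
  x_lo=-2.3936 |R|=1.3936  x_hi=-0.3014 |R|=0.6986
  mid=-1.34747 |R|=0.34747 →hi
  mid=-1.87051 |R|=0.87051 →hi
  mid=-2.13203 |R|=1.13203 →lo
  mid=-2.00127 |R|=1.00127 →lo
  mid=-1.93589 |R|=0.93589 →hi
  mid=-1.96858 |R|=0.96858 →hi
  mid=-1.98493 |R|=0.98493 →hi
  ...
  [-2.00012,-2.00000] ⇒ x*=-2.0000
Interval (-2.0000, 0).

(-2.0000, 0).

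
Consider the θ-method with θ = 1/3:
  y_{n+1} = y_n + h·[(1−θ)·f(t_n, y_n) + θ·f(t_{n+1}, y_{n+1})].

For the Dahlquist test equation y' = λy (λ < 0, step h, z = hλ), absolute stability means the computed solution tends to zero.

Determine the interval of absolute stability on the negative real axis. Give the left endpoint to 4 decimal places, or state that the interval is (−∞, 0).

(-6.0000, 0).

With y'=λy (z=hλ):
  y_{n+1} = y_n + z·[2/3·y_n + 1/3·y_{n+1}] ⇒ (1 − 1/3z)y_{n+1} = (1 + 2/3z)y_n
  ⇒ R(z) = (1 + 2/3z)/(1 − 1/3z).

Need |R(x)|<1, x<0.
x=-1.26: |R|=0.1127
R=−1: 1+2/3x = −1+1/3x ⇒ -1/3x=2 ⇒ x=2/(-1/3)=-6.0000
Confirm numerically:
  x=-5.789: |R|=0.97599 <1
  x=-4.036: |R|=0.72086 <1
  x=-3.833: |R|=0.68286 <1
  x=-2.739: |R|=0.43178 <1
  x=-6.192: |R|=1.02089 >1
  x=-6.173: |R|=1.01886 >1
So |R|<1 on (-6.0000, 0).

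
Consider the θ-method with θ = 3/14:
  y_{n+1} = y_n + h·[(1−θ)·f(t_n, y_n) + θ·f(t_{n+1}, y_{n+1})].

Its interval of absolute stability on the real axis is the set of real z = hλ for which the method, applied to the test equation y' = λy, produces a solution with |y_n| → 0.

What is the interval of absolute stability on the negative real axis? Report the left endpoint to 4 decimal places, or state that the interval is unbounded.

Test eqn y'=λy, z=hλ:
  y_{n+1} = y_n + z·[11/14·y_n + 3/14·y_{n+1}] ⇒ (1 − 3/14z)y_{n+1} = (1 + 11/14z)y_n
  Hence R(z) = (1 + 11/14z)/(1 − 3/14z).

Find x<0 with |R(x)|<1.
x=-1.42: |R|=0.0887
R=−1: 1+11/14x = −1+3/14x ⇒ -4/7x=2 ⇒ x=2/(-4/7)=-3.5000
Confirm numerically:
  x=-2.938: |R|=0.80293 <1
  x=-2.273: |R|=0.52851 <1
  x=-1.956: |R|=0.37830 <1
  x=-1.950: |R|=0.37531 <1
  x=-3.954: |R|=1.14044 >1
  x=-3.775: |R|=1.08687 >1
Interval (-3.5000, 0).

z∈(-3.5000,0).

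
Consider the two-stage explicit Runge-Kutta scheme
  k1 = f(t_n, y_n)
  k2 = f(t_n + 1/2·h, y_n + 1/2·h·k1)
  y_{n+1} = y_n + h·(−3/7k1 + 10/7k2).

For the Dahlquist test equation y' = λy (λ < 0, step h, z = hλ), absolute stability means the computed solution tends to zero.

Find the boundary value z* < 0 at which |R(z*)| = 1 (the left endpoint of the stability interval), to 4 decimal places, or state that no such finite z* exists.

left endpoint -1.4000.

With y'=λy (z=hλ):
  k1=λy_n ⇒ h·k1=z·y_n;  k2=λ(1+1/2z)y_n ⇒ h·k2=z(1+1/2z)y_n
  y_{n+1}/y_n = 1 − 3/7z + 10/7z(1+1/2z) = 1 + z + 5/7z²
  R(z) = 1 + z + 5/7z².

Need |R(x)|<1, x<0.
x=-0.43: |R|=0.7021
R=1: x+5/7x²=0 ⇒ x=−7/5=-1.4000; min R=1−1/(4·5/7)=0.6500>−1
Confirm numerically:
  x=-1.214: |R|=0.83871 <1
  x=-1.109: |R|=0.76949 <1
  x=-0.736: |R|=0.65093 <1
  x=-0.589: |R|=0.65880 <1
  x=-1.953: |R|=1.77144 >1
  x=-1.835: |R|=1.57016 >1
  x=-1.543: |R|=1.15761 >1
Interval (-1.4000, 0).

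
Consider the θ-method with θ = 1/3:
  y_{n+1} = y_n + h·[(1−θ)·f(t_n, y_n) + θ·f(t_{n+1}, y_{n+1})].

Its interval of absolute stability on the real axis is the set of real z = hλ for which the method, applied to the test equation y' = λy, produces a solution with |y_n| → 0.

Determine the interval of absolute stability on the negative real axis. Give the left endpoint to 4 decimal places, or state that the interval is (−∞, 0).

Test eqn y'=λy, z=hλ:
  y_{n+1} = y_n + z·[2/3·y_n + 1/3·y_{n+1}] ⇒ (1 − 1/3z)y_{n+1} = (1 + 2/3z)y_n
  Hence R(z) = (1 + 2/3z)/(1 − 1/3z).

Solve |R(x)|<1 on ℝ⁻.
x=-1.66: |R|=0.0687
R=−1: 1+2/3x = −1+1/3x ⇒ -1/3x=2 ⇒ x=2/(-1/3)=-6.0000
Confirm numerically:
  x=-3.736: |R|=0.66390 <1
  x=-2.865: |R|=0.46547 <1
  x=-2.814: |R|=0.45201 <1
  x=-2.488: |R|=0.36006 <1
  x=-6.559: |R|=1.05848 >1
  x=-6.157: |R|=1.01715 >1
  x=-6.147: |R|=1.01607 >1
Stable set (-6.0000, 0).

(-6.0000, 0).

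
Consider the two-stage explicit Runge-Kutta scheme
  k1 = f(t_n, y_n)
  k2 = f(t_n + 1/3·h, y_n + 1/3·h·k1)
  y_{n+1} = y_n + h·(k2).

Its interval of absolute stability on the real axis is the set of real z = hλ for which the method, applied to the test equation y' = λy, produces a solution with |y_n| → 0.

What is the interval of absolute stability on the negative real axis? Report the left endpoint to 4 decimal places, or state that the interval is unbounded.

(-3.0000, 0).

With y'=λy (z=hλ):
  k1=λy_n ⇒ h·k1=z·y_n;  k2=λ(1+1/3z)y_n ⇒ h·k2=z(1+1/3z)y_n
  y_{n+1}/y_n = 1 + z(1+1/3z) = 1 + z + 1/3z²
  R(z) = 1 + z + 1/3z².

Solve |R(x)|<1 on ℝ⁻.
x=-0.92: |R|=0.3621
R=1: x+1/3x²=0 ⇒ x=−3=-3.0000; min R=1−1/(4·1/3)=0.2500>−1
Confirm numerically:
  x=-2.878: |R|=0.88296 <1
  x=-1.716: |R|=0.26555 <1
  x=-1.439: |R|=0.25124 <1
  x=-1.332: |R|=0.25941 <1
  x=-3.586: |R|=1.70047 >1
  x=-3.432: |R|=1.49421 >1
Stable set (-3.0000, 0).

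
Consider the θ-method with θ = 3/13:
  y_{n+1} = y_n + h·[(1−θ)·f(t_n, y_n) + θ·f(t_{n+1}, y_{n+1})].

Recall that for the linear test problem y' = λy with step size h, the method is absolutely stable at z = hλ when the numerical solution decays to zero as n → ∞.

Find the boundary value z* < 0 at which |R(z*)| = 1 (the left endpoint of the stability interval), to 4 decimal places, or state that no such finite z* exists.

Set f=λy, z=hλ:
  y_{n+1} = y_n + z·[10/13·y_n + 3/13·y_{n+1}] ⇒ (1 − 3/13z)y_{n+1} = (1 + 10/13z)y_n
  so R(z) = (1 + 10/13z)/(1 − 3/13z).

Find x<0 with |R(x)|<1.
x=-1.07: |R|=0.1419
R=−1: 1+10/13x = −1+3/13x ⇒ -7/13x=2 ⇒ x=2/(-7/13)=-3.7143
Confirm numerically:
  x=-3.168: |R|=0.83007 <1
  x=-2.756: |R|=0.68460 <1
  x=-2.569: |R|=0.61284 <1
  x=-1.927: |R|=0.33385 <1
  x=-4.083: |R|=1.10222 >1
  x=-3.935: |R|=1.06229 >1
So |R|<1 on (-3.7143, 0).

z* = -3.7143.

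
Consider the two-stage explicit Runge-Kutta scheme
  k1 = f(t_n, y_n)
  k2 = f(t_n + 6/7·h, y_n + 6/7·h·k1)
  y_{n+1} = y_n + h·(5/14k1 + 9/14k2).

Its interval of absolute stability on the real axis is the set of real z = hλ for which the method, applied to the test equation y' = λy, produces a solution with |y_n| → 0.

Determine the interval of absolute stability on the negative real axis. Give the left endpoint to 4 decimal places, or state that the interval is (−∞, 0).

z∈(-1.8148,0).

With y'=λy (z=hλ):
  k1=λy_n ⇒ h·k1=z·y_n;  k2=λ(1+6/7z)y_n ⇒ h·k2=z(1+6/7z)y_n
  y_{n+1}/y_n = 1 + 5/14z + 9/14z(1+6/7z) = 1 + z + 27/49z²
  Hence R(z) = 1 + z + 27/49z².

Need |R(x)|<1, x<0.
x=-1.11: |R|=0.5689
R=1: x+27/49x²=0 ⇒ x=−49/27=-1.8148; min R=1−1/(4·27/49)=0.5463>−1
Confirm numerically:
  x=-1.704: |R|=0.89595 <1
  x=-1.222: |R|=0.60083 <1
  x=-0.905: |R|=0.54630 <1
  x=-0.896: |R|=0.54637 <1
  x=-2.301: |R|=1.61643 >1
  x=-2.049: |R|=1.26440 >1
  x=-1.992: |R|=1.19448 >1
So |R|<1 on (-1.8148, 0).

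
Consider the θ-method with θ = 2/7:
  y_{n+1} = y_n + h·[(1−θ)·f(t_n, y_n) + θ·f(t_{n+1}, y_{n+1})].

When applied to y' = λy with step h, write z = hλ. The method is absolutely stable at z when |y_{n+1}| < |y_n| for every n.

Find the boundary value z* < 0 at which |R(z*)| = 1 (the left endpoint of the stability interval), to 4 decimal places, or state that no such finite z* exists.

On y'=λy, z=hλ:
  y_{n+1} = y_n + z·[5/7·y_n + 2/7·y_{n+1}] ⇒ (1 − 2/7z)y_{n+1} = (1 + 5/7z)y_n
  so R(z) = (1 + 5/7z)/(1 − 2/7z).

Boundary: |R(x)|=1, x<0.
x=-1.78: |R|=0.1799
R=−1: 1+5/7x = −1+2/7x ⇒ -3/7x=2 ⇒ x=2/(-3/7)=-4.6667
Confirm numerically:
  x=-2.526: |R|=0.46714 <1
  x=-2.028: |R|=0.28401 <1
  x=-1.907: |R|=0.23442 <1
  x=-5.221: |R|=1.09534 >1
  x=-4.708: |R|=1.00755 >1
Stable set (-4.6667, 0).

z* = -4.6667.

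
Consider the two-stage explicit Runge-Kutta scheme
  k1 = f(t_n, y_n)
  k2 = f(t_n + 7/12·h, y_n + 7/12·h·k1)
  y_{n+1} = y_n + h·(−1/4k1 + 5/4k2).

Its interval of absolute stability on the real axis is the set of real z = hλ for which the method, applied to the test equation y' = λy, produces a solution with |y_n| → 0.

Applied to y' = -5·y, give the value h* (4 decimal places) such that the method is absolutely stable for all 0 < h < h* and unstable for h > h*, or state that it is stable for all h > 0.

Set f=λy, z=hλ:
  k1=λy_n ⇒ h·k1=z·y_n;  k2=λ(1+7/12z)y_n ⇒ h·k2=z(1+7/12z)y_n
  y_{n+1}/y_n = 1 − 1/4z + 5/4z(1+7/12z) = 1 + z + 35/48z²
  R(z) = 1 + z + 35/48z².

Boundary: |R(x)|=1, x<0.
x=-0.56: |R|=0.6687
R=1: x+35/48x²=0 ⇒ x=−48/35=-1.3714; min R=1−1/(4·35/48)=0.6571>−1
Confirm numerically:
  x=-1.062: |R|=0.76039 <1
  x=-0.907: |R|=0.69285 <1
  x=-0.703: |R|=0.65736 <1
  x=-1.833: |R|=1.61692 >1
  x=-1.542: |R|=1.19179 >1
Stable set (-1.3714, 0).

(-1.3714,0); λ=-5 ⇒ h* = (48/35)/5 = 0.2743.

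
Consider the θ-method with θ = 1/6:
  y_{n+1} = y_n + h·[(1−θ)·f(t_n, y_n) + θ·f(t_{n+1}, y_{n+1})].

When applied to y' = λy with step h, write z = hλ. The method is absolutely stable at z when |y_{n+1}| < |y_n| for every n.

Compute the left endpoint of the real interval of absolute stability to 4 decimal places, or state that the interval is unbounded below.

z* = -3.0000.

Set f=λy, z=hλ:
  y_{n+1} = y_n + z·[5/6·y_n + 1/6·y_{n+1}] ⇒ (1 − 1/6z)y_{n+1} = (1 + 5/6z)y_n
  so R(z) = (1 + 5/6z)/(1 − 1/6z).

Solve |R(x)|<1 on ℝ⁻.
x=-0.57: |R|=0.4795
R=−1: 1+5/6x = −1+1/6x ⇒ -2/3x=2 ⇒ x=2/(-2/3)=-3.0000
Confirm numerically:
  x=-1.514: |R|=0.20894 <1
  x=-1.496: |R|=0.19744 <1
  x=-1.233: |R|=0.02281 <1
  x=-3.569: |R|=1.23785 >1
  x=-3.357: |R|=1.15261 >1
  x=-3.124: |R|=1.05436 >1
Stable set (-3.0000, 0).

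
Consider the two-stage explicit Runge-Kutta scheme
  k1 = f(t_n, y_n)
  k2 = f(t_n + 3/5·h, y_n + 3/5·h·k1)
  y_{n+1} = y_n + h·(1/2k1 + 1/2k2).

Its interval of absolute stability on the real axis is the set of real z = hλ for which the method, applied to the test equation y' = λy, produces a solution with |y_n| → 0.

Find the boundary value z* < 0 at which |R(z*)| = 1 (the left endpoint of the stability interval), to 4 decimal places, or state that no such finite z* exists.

Set f=λy, z=hλ:
  k1=λy_n ⇒ h·k1=z·y_n;  k2=λ(1+3/5z)y_n ⇒ h·k2=z(1+3/5z)y_n
  y_{n+1}/y_n = 1 + 1/2z + 1/2z(1+3/5z) = 1 + z + 3/10z²
  Hence R(z) = 1 + z + 3/10z².

Boundary: |R(x)|=1, x<0.
x=-1.29: |R|=0.2092
R=1: x+3/10x²=0 ⇒ x=−10/3=-3.3333; min R=1−1/(4·3/10)=0.1667>−1
Confirm numerically:
  x=-2.107: |R|=0.22483 <1
  x=-1.937: |R|=0.18859 <1
  x=-1.911: |R|=0.18458 <1
  x=-3.820: |R|=1.55772 >1
  x=-3.544: |R|=1.22398 >1
Interval (-3.3333, 0).

z* = -3.3333.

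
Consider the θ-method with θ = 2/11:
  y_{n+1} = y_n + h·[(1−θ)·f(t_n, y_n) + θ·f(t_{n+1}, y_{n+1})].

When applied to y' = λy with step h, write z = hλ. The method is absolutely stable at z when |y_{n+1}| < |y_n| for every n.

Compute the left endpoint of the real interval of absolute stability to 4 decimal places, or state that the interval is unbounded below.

Test eqn y'=λy, z=hλ:
  y_{n+1} = y_n + z·[9/11·y_n + 2/11·y_{n+1}] ⇒ (1 − 2/11z)y_{n+1} = (1 + 9/11z)y_n
  so R(z) = (1 + 9/11z)/(1 − 2/11z).

Need |R(x)|<1, x<0.
x=-0.91: |R|=0.2192
R=−1: 1+9/11x = −1+2/11x ⇒ -7/11x=2 ⇒ x=2/(-7/11)=-3.1429
Confirm numerically:
  x=-2.666: |R|=0.79562 <1
  x=-2.296: |R|=0.61981 <1
  x=-2.275: |R|=0.60932 <1
  x=-3.715: |R|=1.21731 >1
  x=-3.402: |R|=1.10189 >1
  x=-3.176: |R|=1.01337 >1
So |R|<1 on (-3.1429, 0).

z* = -3.1429.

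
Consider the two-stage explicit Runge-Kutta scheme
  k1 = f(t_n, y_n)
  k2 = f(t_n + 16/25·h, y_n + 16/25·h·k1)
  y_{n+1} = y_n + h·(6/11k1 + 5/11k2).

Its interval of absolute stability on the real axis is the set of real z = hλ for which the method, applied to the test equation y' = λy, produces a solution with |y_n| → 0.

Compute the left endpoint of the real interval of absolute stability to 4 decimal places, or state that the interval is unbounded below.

left endpoint -3.4375.

With y'=λy (z=hλ):
  k1=λy_n ⇒ h·k1=z·y_n;  k2=λ(1+16/25z)y_n ⇒ h·k2=z(1+16/25z)y_n
  y_{n+1}/y_n = 1 + 6/11z + 5/11z(1+16/25z) = 1 + z + 16/55z²
  Hence R(z) = 1 + z + 16/55z².

Need |R(x)|<1, x<0.
x=-0.81: |R|=0.3809
R=1: x+16/55x²=0 ⇒ x=−55/16=-3.4375; min R=1−1/(4·16/55)=0.1406>−1
Confirm numerically:
  x=-2.863: |R|=0.52151 <1
  x=-2.725: |R|=0.43518 <1
  x=-2.077: |R|=0.17796 <1
  x=-1.982: |R|=0.16079 <1
  x=-3.967: |R|=1.61106 >1
  x=-3.822: |R|=1.42751 >1
Stable set (-3.4375, 0).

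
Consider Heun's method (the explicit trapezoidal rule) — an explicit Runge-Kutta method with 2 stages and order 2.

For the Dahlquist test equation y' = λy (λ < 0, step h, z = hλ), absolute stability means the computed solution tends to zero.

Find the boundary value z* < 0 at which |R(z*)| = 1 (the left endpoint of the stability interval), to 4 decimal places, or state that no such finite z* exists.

On y'=λy, z=hλ:
  order 2, 2-stage ⇒ R(z)=1+z+z^2/2
  (e.g. R(-0.84)=0.51280, |R|=0.51280)

Solve |R(x)|<1 on ℝ⁻.
x=-0.84: |R|=0.5128
|R(-1.59)|=0.6741 |R(-1.26)|=0.5338 |R(-0.52)|=0.6152
Bisect:
  x_lo=-2.5356 |R|=1.6790  x_hi=-0.3636 |R|=0.7025
  mid=-1.44961 |R|=0.60108 →hi
  mid=-1.99261 |R|=0.99264 →hi
  mid=-2.26411 |R|=1.29898 →lo
  mid=-2.12836 |R|=1.13660 →lo
  mid=-2.06048 |R|=1.06231 →lo
  mid=-2.02655 |R|=1.02690 →lo
  mid=-2.00958 |R|=1.00962 →lo
  ...
  [-2.00003,-1.99990] ⇒ x*=-2.0000
So |R|<1 on (-2.0000, 0).

left endpoint -2.0000.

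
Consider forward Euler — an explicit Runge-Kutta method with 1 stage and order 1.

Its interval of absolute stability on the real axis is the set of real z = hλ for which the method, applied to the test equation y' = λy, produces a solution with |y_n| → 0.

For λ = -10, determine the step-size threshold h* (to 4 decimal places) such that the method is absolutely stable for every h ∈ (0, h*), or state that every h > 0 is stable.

(-2.0000,0); λ=-10 ⇒ h* = 0.2000.

Test eqn y'=λy, z=hλ:
  order 1, 1-stage ⇒ R(z)=1+z
  (e.g. R(-1.13)=-0.13000, |R|=0.13000)

Need |R(x)|<1, x<0.
x=-1.13: |R|=0.1300
|R(-2.17)|=1.1700 |R(-1.81)|=0.8100 |R(-0.63)|=0.3700
Bisect:
  x_lo=-2.8007 |R|=1.8007  x_hi=-0.1372 |R|=0.8628
  mid=-1.46893 |R|=0.46893 →hi
  mid=-2.13481 |R|=1.13481 →lo
  mid=-1.80187 |R|=0.80187 →hi
  mid=-1.96834 |R|=0.96834 →hi
  mid=-2.05157 |R|=1.05157 →lo
  mid=-2.00995 |R|=1.00995 →lo
  mid=-1.98915 |R|=0.98915 →hi
  ...
  [-2.00004,-1.99987] ⇒ x*=-2.0000
Interval (-2.0000, 0).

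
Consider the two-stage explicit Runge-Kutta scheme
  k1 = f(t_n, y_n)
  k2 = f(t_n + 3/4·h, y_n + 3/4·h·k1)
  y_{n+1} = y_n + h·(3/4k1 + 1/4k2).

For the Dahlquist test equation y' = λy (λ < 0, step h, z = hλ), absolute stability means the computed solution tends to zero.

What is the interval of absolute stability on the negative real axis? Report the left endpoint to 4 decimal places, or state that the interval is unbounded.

(-5.3333, 0).

On y'=λy, z=hλ:
  k1=λy_n ⇒ h·k1=z·y_n;  k2=λ(1+3/4z)y_n ⇒ h·k2=z(1+3/4z)y_n
  y_{n+1}/y_n = 1 + 3/4z + 1/4z(1+3/4z) = 1 + z + 3/16z²
  so R(z) = 1 + z + 3/16z².

Find x<0 with |R(x)|<1.
x=-0.73: |R|=0.3699
R=1: x+3/16x²=0 ⇒ x=−16/3=-5.3333; min R=1−1/(4·3/16)=-0.3333>−1
Confirm numerically:
  x=-4.774: |R|=0.49933 <1
  x=-3.934: |R|=0.03218 <1
  x=-3.519: |R|=0.19712 <1
  x=-2.583: |R|=0.33202 <1
  x=-5.483: |R|=1.15387 >1
  x=-5.482: |R|=1.15281 >1
  x=-5.474: |R|=1.14438 >1
Stable set (-5.3333, 0).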